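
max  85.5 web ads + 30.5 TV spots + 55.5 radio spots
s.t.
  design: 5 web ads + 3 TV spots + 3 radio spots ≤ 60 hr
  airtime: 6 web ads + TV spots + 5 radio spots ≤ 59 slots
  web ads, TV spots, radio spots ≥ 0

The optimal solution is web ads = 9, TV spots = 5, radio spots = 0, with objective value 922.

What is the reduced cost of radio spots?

Check each constraint at x*: design 60/60 (tight); airtime 59/59 (tight).
From A_Bᵀ y = c: 5·y_design + 6·y_airtime = 85.5; 3·y_design + 1·y_airtime = 30.5.
→ y_design = 7.5 and y_airtime = 8.
Reduced cost of radio spots: c₃ − yᵀa₃ = 55.5 − (7.5·3 + 8·5) = 55.5 − 62.5 = -7.

-7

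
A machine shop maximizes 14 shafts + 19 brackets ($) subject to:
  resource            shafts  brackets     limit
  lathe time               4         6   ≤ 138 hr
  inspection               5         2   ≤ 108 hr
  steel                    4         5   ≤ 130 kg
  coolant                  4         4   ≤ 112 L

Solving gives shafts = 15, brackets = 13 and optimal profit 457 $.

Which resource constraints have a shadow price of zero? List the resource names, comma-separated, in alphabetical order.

inspection, steel

lathe time: 138/138 (binding)
inspection: 101/108 (slack 7)
steel: 125/130 (slack 5)
coolant: 112/112 (binding)
By complementary slackness, a constraint with positive slack has shadow price 0 → inspection, steel.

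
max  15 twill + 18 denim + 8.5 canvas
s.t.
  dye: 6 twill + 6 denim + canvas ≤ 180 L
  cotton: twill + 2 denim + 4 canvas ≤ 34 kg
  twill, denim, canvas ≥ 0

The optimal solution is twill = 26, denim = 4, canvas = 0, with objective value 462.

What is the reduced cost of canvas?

Both dye and cotton are binding at x*.
From A_Bᵀ y = c: 6·y_dye + 1·y_cotton = 15; 6·y_dye + 2·y_cotton = 18.
This yields shadow prices y_dye = 2, y_cotton = 3.
Reduced cost of canvas: c₃ − yᵀa₃ = 8.5 − (2·1 + 3·4) = 8.5 − 14 = -5.5.

-5.5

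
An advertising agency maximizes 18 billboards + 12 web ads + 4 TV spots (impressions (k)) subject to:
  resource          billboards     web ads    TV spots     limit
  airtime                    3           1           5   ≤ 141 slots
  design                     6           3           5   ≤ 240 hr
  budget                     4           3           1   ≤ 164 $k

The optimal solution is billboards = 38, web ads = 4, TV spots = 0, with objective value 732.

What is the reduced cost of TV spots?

Check each constraint at x*: airtime 118/141 (slack 23); design 240/240 (tight); budget 164/164 (tight).
By complementary slackness, y = 0 for the non-binding constraint.
The binding rows give the dual system: 6·y_design + 4·y_budget = 18 and 3·y_design + 3·y_budget = 12.
This yields shadow prices y_design = 1, y_budget = 3.
Reduced cost of TV spots: c₃ − yᵀa₃ = 4 − (1·5 + 3·1) = 4 − 8 = -4.

-4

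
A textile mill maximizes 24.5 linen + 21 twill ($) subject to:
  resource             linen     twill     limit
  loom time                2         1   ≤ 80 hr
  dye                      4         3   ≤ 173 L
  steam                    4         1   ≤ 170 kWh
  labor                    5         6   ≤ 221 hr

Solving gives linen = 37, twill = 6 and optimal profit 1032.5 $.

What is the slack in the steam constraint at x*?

16

steam used = 4·37 + 1·6 = 154; slack = 170 − 154 = 16.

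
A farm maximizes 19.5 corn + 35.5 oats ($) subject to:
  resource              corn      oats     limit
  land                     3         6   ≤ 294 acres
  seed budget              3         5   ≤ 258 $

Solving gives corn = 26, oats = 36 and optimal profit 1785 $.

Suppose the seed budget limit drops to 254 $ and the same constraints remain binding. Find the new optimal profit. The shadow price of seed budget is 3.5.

Δb = -4, so new z* = 1785 + (3.5)·(-4) = 1785 − 14 = 1771.

1771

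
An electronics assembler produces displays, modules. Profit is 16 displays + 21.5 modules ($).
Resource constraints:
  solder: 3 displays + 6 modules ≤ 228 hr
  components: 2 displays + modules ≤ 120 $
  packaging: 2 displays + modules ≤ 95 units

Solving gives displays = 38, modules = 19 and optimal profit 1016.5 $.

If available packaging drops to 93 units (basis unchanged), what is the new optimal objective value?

1009.5

Check each constraint at x*: solder 228/228 (tight); components 95/120 (slack 25); packaging 95/95 (tight).
By complementary slackness, y = 0 for the non-binding constraint.
Dual feasibility on the basic columns requires 3·y_solder + 2·y_packaging = 16, 6·y_solder + 1·y_packaging = 21.5.
Solving: y_solder = 3, y_packaging = 3.5.
Δz = y_packaging·Δb = 3.5 × (-2) = -7, so new z* = 1016.5 − 7 = 1009.5.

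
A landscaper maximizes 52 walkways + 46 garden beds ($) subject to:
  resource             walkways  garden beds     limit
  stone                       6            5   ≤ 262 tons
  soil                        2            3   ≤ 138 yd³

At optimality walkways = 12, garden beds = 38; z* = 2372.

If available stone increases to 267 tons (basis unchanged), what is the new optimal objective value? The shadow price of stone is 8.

2412

Δb = 5, so new z* = 2372 + (8)·(5) = 2372 + 40 = 2412.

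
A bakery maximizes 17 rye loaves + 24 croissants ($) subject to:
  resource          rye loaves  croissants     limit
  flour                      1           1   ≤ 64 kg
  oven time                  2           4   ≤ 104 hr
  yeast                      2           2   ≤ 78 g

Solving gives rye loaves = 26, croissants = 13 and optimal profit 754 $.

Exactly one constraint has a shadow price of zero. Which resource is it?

flour

flour: 39/64 (slack 25)
oven time: 104/104 (binding)
yeast: 78/78 (binding)
By complementary slackness, a constraint with positive slack has shadow price 0 → flour.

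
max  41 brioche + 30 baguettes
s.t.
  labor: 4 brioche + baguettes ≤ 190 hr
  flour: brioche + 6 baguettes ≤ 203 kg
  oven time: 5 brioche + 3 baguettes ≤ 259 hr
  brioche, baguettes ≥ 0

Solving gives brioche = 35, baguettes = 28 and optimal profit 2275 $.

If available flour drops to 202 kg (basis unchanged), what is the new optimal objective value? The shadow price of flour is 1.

Δb = -1, so new z* = 2275 + (1)·(-1) = 2275 − 1 = 2274.

2274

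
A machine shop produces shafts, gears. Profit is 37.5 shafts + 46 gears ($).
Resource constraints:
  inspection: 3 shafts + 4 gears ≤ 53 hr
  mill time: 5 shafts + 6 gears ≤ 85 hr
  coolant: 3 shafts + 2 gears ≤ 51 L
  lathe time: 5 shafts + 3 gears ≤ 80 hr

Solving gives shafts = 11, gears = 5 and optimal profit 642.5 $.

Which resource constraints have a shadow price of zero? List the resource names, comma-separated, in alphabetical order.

coolant, lathe time

inspection: 53/53 (binding)
mill time: 85/85 (binding)
coolant: 43/51 (slack 8)
lathe time: 70/80 (slack 10)
By complementary slackness, a constraint with positive slack has shadow price 0 → coolant, lathe time.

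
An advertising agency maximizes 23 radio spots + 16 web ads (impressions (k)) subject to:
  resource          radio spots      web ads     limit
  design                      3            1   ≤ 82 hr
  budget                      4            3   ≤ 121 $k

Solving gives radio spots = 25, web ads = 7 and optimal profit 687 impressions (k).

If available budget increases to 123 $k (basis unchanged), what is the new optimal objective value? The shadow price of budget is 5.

697

Δb = 2, so new z* = 687 + (5)·(2) = 687 + 10 = 697.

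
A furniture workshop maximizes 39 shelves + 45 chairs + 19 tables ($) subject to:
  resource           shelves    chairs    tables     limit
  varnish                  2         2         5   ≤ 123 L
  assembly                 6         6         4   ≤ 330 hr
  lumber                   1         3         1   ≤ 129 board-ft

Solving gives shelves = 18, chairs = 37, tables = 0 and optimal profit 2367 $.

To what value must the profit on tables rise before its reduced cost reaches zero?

27

At the optimum: varnish uses 110 of 123 (slack = 13); assembly uses 330 of 330 (binding); lumber uses 129 of 129 (binding).
Slack constraints have shadow price 0 (complementary slackness).
The binding rows give the dual system: 6·y_assembly + 1·y_lumber = 39 and 6·y_assembly + 3·y_lumber = 45.
Solving: y_assembly = 6, y_lumber = 3.
tables enters the basis when its profit ≥ yᵀa₃ = 6·4 + 3·1 = 27.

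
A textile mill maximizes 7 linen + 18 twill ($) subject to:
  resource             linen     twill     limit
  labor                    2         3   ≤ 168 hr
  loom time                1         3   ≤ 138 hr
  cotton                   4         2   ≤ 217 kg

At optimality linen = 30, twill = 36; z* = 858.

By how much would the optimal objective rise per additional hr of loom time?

Binding: labor and loom time. Non-binding: cotton (25 unused).
Slack constraints have shadow price 0 (complementary slackness).
Dual feasibility on the basic columns requires 2·y_labor + 1·y_loom time = 7, 3·y_labor + 3·y_loom time = 18.
Solving: y_labor = 1, y_loom time = 5.
Shadow price of loom time = 5.

5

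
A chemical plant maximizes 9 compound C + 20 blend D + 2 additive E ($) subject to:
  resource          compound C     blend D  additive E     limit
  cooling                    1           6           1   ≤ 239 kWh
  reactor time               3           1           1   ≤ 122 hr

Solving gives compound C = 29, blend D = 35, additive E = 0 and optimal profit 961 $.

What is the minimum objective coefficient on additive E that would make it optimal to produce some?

5

At the optimum: cooling uses 239 of 239 (binding); reactor time uses 122 of 122 (binding).
Dual feasibility on the basic columns requires 1·y_cooling + 3·y_reactor time = 9, 6·y_cooling + 1·y_reactor time = 20.
This yields shadow prices y_cooling = 3, y_reactor time = 2.
additive E enters the basis when its profit ≥ yᵀa₃ = 3·1 + 2·1 = 5.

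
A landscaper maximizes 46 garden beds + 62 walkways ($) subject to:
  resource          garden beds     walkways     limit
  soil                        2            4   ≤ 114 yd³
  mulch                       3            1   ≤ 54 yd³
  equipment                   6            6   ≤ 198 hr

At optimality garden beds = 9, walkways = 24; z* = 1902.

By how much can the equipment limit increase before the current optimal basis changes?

Binding constraints: soil, equipment. The basis is B = [[2,4],[6,6]] with det -12.
Per unit increase in equipment, x* moves by d = (0.3333, -0.1667).
The basis stays optimal until mulch becomes binding; allowable increase = 3.6 hr.

3.6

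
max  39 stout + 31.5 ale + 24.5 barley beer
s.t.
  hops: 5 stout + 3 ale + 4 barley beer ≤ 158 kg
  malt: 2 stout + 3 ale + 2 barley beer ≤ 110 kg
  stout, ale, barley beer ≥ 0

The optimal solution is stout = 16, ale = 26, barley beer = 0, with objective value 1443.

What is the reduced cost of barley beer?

-8.5

Check each constraint at x*: hops 158/158 (tight); malt 110/110 (tight).
Dual feasibility on the basic columns requires 5·y_hops + 2·y_malt = 39, 3·y_hops + 3·y_malt = 31.5.
This yields shadow prices y_hops = 6, y_malt = 4.5.
Reduced cost of barley beer: c₃ − yᵀa₃ = 24.5 − (6·4 + 4.5·2) = 24.5 − 33 = -8.5.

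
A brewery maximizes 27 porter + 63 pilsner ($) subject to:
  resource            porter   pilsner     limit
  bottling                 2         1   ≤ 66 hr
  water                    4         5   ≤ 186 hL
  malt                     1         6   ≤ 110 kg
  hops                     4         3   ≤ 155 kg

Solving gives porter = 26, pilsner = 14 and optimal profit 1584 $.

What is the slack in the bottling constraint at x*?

0

bottling used = 2·26 + 1·14 = 66; slack = 66 − 66 = 0.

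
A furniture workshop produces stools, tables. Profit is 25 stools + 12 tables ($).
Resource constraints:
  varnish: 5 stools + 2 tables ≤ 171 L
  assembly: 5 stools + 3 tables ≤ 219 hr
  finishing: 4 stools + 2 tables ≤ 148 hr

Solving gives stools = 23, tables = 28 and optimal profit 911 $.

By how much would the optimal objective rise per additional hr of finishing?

5

At the optimum: varnish uses 171 of 171 (binding); assembly uses 199 of 219 (slack = 20); finishing uses 148 of 148 (binding).
Slack constraints have shadow price 0 (complementary slackness).
From A_Bᵀ y = c: 5·y_varnish + 4·y_finishing = 25; 2·y_varnish + 2·y_finishing = 12.
This yields shadow prices y_varnish = 1, y_finishing = 5.
Shadow price of finishing = 5.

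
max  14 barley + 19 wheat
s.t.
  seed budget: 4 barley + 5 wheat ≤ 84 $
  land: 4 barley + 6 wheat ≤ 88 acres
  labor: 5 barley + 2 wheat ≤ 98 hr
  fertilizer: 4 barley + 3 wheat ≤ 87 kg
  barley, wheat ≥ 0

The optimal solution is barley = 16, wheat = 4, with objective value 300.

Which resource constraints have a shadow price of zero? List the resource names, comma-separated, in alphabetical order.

seed budget: 84/84 (binding)
land: 88/88 (binding)
labor: 88/98 (slack 10)
fertilizer: 76/87 (slack 11)
By complementary slackness, a constraint with positive slack has shadow price 0 → fertilizer, labor.

fertilizer, labor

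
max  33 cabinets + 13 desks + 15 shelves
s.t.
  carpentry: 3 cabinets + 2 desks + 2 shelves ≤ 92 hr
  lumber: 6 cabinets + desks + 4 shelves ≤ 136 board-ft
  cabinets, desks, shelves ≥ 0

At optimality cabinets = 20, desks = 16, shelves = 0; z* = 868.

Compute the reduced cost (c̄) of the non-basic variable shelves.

Check each constraint at x*: carpentry 92/92 (tight); lumber 136/136 (tight).
From A_Bᵀ y = c: 3·y_carpentry + 6·y_lumber = 33; 2·y_carpentry + 1·y_lumber = 13.
→ y_carpentry = 5 and y_lumber = 3.
Reduced cost of shelves: c₃ − yᵀa₃ = 15 − (5·2 + 3·4) = 15 − 22 = -7.

-7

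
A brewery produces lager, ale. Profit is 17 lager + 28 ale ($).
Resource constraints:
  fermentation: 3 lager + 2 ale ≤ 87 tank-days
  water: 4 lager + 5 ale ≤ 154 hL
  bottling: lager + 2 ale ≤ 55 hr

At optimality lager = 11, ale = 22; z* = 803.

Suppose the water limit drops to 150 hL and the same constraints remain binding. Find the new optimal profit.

At the optimum: fermentation uses 77 of 87 (slack = 10); water uses 154 of 154 (binding); bottling uses 55 of 55 (binding).
Since fermentation is not tight, its dual is 0.
From A_Bᵀ y = c: 4·y_water + 1·y_bottling = 17; 5·y_water + 2·y_bottling = 28.
Solving: y_water = 2, y_bottling = 9.
Δz = y_water·Δb = 2 × (-4) = -8, so new z* = 803 − 8 = 795.

795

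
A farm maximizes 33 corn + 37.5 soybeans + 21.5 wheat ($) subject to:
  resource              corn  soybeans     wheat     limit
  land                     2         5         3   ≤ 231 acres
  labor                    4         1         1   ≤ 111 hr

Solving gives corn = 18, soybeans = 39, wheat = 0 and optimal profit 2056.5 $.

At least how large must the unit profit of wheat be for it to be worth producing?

24.5

Both land and labor are binding at x*.
The binding rows give the dual system: 2·y_land + 4·y_labor = 33 and 5·y_land + 1·y_labor = 37.5.
→ y_land = 6.5 and y_labor = 5.
wheat enters the basis when its profit ≥ yᵀa₃ = 6.5·3 + 5·1 = 24.5.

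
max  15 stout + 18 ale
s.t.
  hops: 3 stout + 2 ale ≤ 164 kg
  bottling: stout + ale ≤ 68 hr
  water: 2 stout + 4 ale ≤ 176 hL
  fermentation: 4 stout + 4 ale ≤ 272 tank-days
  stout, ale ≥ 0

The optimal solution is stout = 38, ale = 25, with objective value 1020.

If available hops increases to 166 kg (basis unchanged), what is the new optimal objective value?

At the optimum: hops uses 164 of 164 (binding); bottling uses 63 of 68 (slack = 5); water uses 176 of 176 (binding); fermentation uses 252 of 272 (slack = 20).
Slack constraints have shadow price 0 (complementary slackness).
The binding rows give the dual system: 3·y_hops + 2·y_water = 15 and 2·y_hops + 4·y_water = 18.
Solving: y_hops = 3, y_water = 3.
Δz = y_hops·Δb = 3 × (2) = 6, so new z* = 1020 + 6 = 1026.

1026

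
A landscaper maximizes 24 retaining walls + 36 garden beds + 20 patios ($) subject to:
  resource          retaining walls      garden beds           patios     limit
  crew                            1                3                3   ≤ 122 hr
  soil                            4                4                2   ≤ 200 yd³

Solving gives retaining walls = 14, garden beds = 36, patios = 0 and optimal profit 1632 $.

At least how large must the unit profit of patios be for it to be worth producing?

27

Both crew and soil are binding at x*.
Dual feasibility on the basic columns requires 1·y_crew + 4·y_soil = 24, 3·y_crew + 4·y_soil = 36.
This yields shadow prices y_crew = 6, y_soil = 4.5.
patios enters the basis when its profit ≥ yᵀa₃ = 6·3 + 4.5·2 = 27.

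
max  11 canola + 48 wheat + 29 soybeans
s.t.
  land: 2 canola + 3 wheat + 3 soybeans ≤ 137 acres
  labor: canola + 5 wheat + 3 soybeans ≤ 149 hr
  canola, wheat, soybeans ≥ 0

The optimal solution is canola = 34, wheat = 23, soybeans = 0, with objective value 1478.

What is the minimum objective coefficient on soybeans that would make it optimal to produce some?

At the optimum: land uses 137 of 137 (binding); labor uses 149 of 149 (binding).
From A_Bᵀ y = c: 2·y_land + 1·y_labor = 11; 3·y_land + 5·y_labor = 48.
Solving: y_land = 1, y_labor = 9.
soybeans enters the basis when its profit ≥ yᵀa₃ = 1·3 + 9·3 = 30.

30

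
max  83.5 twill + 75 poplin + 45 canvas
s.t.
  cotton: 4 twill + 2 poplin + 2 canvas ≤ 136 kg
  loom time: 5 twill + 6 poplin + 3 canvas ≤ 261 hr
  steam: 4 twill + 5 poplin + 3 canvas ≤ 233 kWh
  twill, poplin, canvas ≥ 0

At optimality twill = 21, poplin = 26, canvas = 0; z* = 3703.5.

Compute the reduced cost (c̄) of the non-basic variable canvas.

-1.5

Check each constraint at x*: cotton 136/136 (tight); loom time 261/261 (tight); steam 214/233 (slack 19).
Since steam is not tight, its dual is 0.
The binding rows give the dual system: 4·y_cotton + 5·y_loom time = 83.5 and 2·y_cotton + 6·y_loom time = 75.
This yields shadow prices y_cotton = 9, y_loom time = 9.5.
Reduced cost of canvas: c₃ − yᵀa₃ = 45 − (9·2 + 9.5·3) = 45 − 46.5 = -1.5.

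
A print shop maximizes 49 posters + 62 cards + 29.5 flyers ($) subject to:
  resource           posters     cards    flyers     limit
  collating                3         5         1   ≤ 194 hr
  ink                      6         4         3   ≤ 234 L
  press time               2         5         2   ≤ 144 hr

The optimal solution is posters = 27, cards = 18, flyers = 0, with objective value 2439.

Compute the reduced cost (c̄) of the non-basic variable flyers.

-3

At the optimum: collating uses 171 of 194 (slack = 23); ink uses 234 of 234 (binding); press time uses 144 of 144 (binding).
By complementary slackness, y = 0 for the non-binding constraint.
The binding rows give the dual system: 6·y_ink + 2·y_press time = 49 and 4·y_ink + 5·y_press time = 62.
→ y_ink = 5.5 and y_press time = 8.
Reduced cost of flyers: c₃ − yᵀa₃ = 29.5 − (5.5·3 + 8·2) = 29.5 − 32.5 = -3.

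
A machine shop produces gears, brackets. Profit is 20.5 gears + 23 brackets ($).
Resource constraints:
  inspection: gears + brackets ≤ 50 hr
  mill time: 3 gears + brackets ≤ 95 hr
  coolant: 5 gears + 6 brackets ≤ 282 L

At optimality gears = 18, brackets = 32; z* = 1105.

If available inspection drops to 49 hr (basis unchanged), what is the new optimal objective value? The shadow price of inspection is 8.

Δb = -1, so new z* = 1105 + (8)·(-1) = 1105 − 8 = 1097.

1097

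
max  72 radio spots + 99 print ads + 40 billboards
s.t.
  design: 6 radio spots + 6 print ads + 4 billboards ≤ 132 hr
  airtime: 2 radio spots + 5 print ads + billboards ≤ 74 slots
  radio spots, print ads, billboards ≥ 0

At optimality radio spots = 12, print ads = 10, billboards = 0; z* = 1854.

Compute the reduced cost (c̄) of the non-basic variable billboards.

-5

Check each constraint at x*: design 132/132 (tight); airtime 74/74 (tight).
The binding rows give the dual system: 6·y_design + 2·y_airtime = 72 and 6·y_design + 5·y_airtime = 99.
This yields shadow prices y_design = 9, y_airtime = 9.
Reduced cost of billboards: c₃ − yᵀa₃ = 40 − (9·4 + 9·1) = 40 − 45 = -5.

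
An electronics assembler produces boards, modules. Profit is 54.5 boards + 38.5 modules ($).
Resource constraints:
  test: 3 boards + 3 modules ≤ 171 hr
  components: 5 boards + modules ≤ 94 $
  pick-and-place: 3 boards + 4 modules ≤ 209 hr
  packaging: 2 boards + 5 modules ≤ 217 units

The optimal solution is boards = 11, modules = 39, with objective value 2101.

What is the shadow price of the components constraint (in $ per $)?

At the optimum: test uses 150 of 171 (slack = 21); components uses 94 of 94 (binding); pick-and-place uses 189 of 209 (slack = 20); packaging uses 217 of 217 (binding).
By complementary slackness, y = 0 for the non-binding constraints.
Dual feasibility on the basic columns requires 5·y_components + 2·y_packaging = 54.5, 1·y_components + 5·y_packaging = 38.5.
Solving: y_components = 8.5, y_packaging = 6.
Shadow price of components = 8.5.

8.5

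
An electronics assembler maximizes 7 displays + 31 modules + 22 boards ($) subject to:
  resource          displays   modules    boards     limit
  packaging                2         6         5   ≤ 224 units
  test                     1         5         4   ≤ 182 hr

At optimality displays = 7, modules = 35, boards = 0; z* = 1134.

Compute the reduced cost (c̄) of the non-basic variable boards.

Check each constraint at x*: packaging 224/224 (tight); test 182/182 (tight).
From A_Bᵀ y = c: 2·y_packaging + 1·y_test = 7; 6·y_packaging + 5·y_test = 31.
This yields shadow prices y_packaging = 1, y_test = 5.
Reduced cost of boards: c₃ − yᵀa₃ = 22 − (1·5 + 5·4) = 22 − 25 = -3.

-3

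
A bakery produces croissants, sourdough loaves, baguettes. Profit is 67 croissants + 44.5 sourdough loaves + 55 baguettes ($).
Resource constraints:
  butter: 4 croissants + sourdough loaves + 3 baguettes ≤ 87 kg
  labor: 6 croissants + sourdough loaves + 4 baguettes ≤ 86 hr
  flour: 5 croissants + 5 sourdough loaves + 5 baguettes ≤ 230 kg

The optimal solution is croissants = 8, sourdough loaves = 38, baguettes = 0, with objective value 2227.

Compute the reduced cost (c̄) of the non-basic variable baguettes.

Check each constraint at x*: butter 70/87 (slack 17); labor 86/86 (tight); flour 230/230 (tight).
Slack constraints have shadow price 0 (complementary slackness).
Dual feasibility on the basic columns requires 6·y_labor + 5·y_flour = 67, 1·y_labor + 5·y_flour = 44.5.
→ y_labor = 4.5 and y_flour = 8.
Reduced cost of baguettes: c₃ − yᵀa₃ = 55 − (4.5·4 + 8·5) = 55 − 58 = -3.

-3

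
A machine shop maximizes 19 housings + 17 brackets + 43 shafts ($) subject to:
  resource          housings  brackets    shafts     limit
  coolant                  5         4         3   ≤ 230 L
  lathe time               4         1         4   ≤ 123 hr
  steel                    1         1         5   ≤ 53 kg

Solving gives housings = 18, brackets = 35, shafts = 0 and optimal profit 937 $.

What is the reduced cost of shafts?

Binding: coolant and steel. Non-binding: lathe time (16 unused).
Slack constraints have shadow price 0 (complementary slackness).
Dual feasibility on the basic columns requires 5·y_coolant + 1·y_steel = 19, 4·y_coolant + 1·y_steel = 17.
→ y_coolant = 2 and y_steel = 9.
Reduced cost of shafts: c₃ − yᵀa₃ = 43 − (2·3 + 9·5) = 43 − 51 = -8.

-8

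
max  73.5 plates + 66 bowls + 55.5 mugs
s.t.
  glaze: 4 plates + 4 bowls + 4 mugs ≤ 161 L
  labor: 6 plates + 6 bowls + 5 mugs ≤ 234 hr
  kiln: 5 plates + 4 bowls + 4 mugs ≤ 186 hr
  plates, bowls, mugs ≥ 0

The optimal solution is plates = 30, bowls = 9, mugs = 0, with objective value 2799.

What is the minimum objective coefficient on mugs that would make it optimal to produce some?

At the optimum: glaze uses 156 of 161 (slack = 5); labor uses 234 of 234 (binding); kiln uses 186 of 186 (binding).
Since glaze is not tight, its dual is 0.
From A_Bᵀ y = c: 6·y_labor + 5·y_kiln = 73.5; 6·y_labor + 4·y_kiln = 66.
→ y_labor = 6 and y_kiln = 7.5.
mugs enters the basis when its profit ≥ yᵀa₃ = 6·5 + 7.5·4 = 60.

60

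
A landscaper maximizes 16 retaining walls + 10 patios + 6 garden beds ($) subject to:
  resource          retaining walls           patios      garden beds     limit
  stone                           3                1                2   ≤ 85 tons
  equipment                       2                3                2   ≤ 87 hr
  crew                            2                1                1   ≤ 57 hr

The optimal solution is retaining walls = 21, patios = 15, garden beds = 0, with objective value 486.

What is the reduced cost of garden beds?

-3

At the optimum: stone uses 78 of 85 (slack = 7); equipment uses 87 of 87 (binding); crew uses 57 of 57 (binding).
Slack constraints have shadow price 0 (complementary slackness).
Dual feasibility on the basic columns requires 2·y_equipment + 2·y_crew = 16, 3·y_equipment + 1·y_crew = 10.
This yields shadow prices y_equipment = 1, y_crew = 7.
Reduced cost of garden beds: c₃ − yᵀa₃ = 6 − (1·2 + 7·1) = 6 − 9 = -3.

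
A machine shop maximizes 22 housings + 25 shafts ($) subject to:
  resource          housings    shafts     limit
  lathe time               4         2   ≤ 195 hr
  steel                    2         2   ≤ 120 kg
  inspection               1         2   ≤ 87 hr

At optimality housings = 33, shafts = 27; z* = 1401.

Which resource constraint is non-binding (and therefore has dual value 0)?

lathe time: 186/195 (slack 9)
steel: 120/120 (binding)
inspection: 87/87 (binding)
By complementary slackness, a constraint with positive slack has shadow price 0 → lathe time.

lathe time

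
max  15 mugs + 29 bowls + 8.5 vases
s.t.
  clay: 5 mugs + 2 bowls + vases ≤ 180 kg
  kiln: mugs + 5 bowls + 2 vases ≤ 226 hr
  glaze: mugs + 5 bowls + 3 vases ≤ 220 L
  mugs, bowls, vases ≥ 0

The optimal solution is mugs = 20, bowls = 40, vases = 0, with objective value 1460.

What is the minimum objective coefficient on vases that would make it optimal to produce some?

Check each constraint at x*: clay 180/180 (tight); kiln 220/226 (slack 6); glaze 220/220 (tight).
Slack constraints have shadow price 0 (complementary slackness).
From A_Bᵀ y = c: 5·y_clay + 1·y_glaze = 15; 2·y_clay + 5·y_glaze = 29.
Solving: y_clay = 2, y_glaze = 5.
vases enters the basis when its profit ≥ yᵀa₃ = 2·1 + 5·3 = 17.

17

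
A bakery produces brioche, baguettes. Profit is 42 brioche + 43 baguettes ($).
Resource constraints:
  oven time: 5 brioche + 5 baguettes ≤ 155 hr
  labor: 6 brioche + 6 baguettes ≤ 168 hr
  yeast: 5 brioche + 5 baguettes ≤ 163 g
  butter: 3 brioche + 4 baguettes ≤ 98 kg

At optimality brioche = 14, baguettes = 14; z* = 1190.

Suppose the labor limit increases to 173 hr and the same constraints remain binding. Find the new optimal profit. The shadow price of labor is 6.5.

1222.5

Δb = 5, so new z* = 1190 + (6.5)·(5) = 1190 + 32.5 = 1222.5.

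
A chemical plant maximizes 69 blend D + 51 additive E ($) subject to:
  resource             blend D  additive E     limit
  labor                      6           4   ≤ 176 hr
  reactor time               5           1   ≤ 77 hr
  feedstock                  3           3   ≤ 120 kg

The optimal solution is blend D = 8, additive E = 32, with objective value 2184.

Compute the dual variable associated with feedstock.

5

At the optimum: labor uses 176 of 176 (binding); reactor time uses 72 of 77 (slack = 5); feedstock uses 120 of 120 (binding).
By complementary slackness, y = 0 for the non-binding constraint.
From A_Bᵀ y = c: 6·y_labor + 3·y_feedstock = 69; 4·y_labor + 3·y_feedstock = 51.
Solving: y_labor = 9, y_feedstock = 5.
Shadow price of feedstock = 5.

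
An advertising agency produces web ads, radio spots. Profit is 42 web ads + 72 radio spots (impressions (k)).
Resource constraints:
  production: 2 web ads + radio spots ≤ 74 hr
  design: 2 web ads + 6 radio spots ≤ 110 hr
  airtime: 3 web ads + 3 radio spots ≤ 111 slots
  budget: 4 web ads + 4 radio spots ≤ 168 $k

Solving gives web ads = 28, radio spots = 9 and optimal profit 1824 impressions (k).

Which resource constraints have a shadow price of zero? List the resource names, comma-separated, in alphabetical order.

production: 65/74 (slack 9)
design: 110/110 (binding)
airtime: 111/111 (binding)
budget: 148/168 (slack 20)
By complementary slackness, a constraint with positive slack has shadow price 0 → budget, production.

budget, production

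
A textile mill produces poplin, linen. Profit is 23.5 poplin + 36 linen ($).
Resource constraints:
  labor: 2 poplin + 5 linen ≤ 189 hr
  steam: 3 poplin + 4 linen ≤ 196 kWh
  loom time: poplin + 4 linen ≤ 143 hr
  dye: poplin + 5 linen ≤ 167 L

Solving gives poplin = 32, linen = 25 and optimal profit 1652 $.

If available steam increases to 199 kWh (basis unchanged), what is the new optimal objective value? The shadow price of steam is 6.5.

Δb = 3, so new z* = 1652 + (6.5)·(3) = 1652 + 19.5 = 1671.5.

1671.5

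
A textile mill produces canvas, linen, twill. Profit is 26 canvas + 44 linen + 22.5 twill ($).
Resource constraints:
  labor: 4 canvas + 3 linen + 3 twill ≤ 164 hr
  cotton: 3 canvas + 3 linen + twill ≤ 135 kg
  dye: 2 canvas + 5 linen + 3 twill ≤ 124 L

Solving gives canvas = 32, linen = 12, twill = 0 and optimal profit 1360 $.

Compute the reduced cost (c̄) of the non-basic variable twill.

Binding: labor and dye. Non-binding: cotton (3 unused).
Slack constraints have shadow price 0 (complementary slackness).
From A_Bᵀ y = c: 4·y_labor + 2·y_dye = 26; 3·y_labor + 5·y_dye = 44.
Solving: y_labor = 3, y_dye = 7.
Reduced cost of twill: c₃ − yᵀa₃ = 22.5 − (3·3 + 7·3) = 22.5 − 30 = -7.5.

-7.5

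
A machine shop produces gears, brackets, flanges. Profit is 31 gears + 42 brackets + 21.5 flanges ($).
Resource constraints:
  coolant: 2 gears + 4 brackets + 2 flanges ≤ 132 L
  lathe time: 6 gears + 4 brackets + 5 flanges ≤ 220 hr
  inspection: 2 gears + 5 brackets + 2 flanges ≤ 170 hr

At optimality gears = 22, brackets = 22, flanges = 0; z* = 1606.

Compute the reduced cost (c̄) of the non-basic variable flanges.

-7

Binding: coolant and lathe time. Non-binding: inspection (16 unused).
Since inspection is not tight, its dual is 0.
From A_Bᵀ y = c: 2·y_coolant + 6·y_lathe time = 31; 4·y_coolant + 4·y_lathe time = 42.
This yields shadow prices y_coolant = 8, y_lathe time = 2.5.
Reduced cost of flanges: c₃ − yᵀa₃ = 21.5 − (8·2 + 2.5·5) = 21.5 − 28.5 = -7.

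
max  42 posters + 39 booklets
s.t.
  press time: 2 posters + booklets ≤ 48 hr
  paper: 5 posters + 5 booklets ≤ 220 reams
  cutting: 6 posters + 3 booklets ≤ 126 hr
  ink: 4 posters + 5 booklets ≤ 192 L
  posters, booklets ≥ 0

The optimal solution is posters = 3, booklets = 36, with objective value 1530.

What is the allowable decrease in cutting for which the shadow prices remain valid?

Binding constraints: cutting, ink. The basis is B = [[6,3],[4,5]] with det 18.
Per unit decrease in cutting, x* moves by d = (-0.2778, 0.2222).
The basis stays optimal until posters reaches 0; allowable decrease = 10.8 hr.

10.8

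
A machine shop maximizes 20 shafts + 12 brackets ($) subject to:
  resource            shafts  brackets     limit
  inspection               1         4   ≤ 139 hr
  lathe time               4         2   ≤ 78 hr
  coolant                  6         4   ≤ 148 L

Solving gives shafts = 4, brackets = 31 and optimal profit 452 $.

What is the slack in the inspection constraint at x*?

11

inspection used = 1·4 + 4·31 = 128; slack = 139 − 128 = 11.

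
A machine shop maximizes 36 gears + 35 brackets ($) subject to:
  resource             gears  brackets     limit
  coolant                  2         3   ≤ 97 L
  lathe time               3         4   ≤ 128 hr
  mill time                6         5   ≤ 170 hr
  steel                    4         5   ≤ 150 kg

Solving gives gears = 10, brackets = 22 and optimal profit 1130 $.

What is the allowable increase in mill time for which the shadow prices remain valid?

55

Binding constraints: mill time, steel. The basis is B = [[6,5],[4,5]] with det 10.
Per unit increase in mill time, x* moves by d = (0.5, -0.4).
The basis stays optimal until brackets reaches 0; allowable increase = 55 hr.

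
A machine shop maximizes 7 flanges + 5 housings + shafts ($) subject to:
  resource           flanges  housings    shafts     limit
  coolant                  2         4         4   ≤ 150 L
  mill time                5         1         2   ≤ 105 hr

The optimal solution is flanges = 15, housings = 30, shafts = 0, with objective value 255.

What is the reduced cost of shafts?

-5

Both coolant and mill time are binding at x*.
Dual feasibility on the basic columns requires 2·y_coolant + 5·y_mill time = 7, 4·y_coolant + 1·y_mill time = 5.
This yields shadow prices y_coolant = 1, y_mill time = 1.
Reduced cost of shafts: c₃ − yᵀa₃ = 1 − (1·4 + 1·2) = 1 − 6 = -5.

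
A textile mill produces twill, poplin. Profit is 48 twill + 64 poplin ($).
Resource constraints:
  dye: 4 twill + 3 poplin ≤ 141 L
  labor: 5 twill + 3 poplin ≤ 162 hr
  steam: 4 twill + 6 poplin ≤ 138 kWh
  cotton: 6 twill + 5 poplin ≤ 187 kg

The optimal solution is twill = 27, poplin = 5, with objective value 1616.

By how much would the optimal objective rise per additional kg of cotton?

At the optimum: dye uses 123 of 141 (slack = 18); labor uses 150 of 162 (slack = 12); steam uses 138 of 138 (binding); cotton uses 187 of 187 (binding).
Since dye, labor are not tight, their duals are 0.
From A_Bᵀ y = c: 4·y_steam + 6·y_cotton = 48; 6·y_steam + 5·y_cotton = 64.
This yields shadow prices y_steam = 9, y_cotton = 2.
Shadow price of cotton = 2.

2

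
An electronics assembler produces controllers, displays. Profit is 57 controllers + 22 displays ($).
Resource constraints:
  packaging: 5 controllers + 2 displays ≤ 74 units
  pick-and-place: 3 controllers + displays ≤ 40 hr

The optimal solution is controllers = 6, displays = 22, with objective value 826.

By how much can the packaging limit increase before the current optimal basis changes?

Binding constraints: packaging, pick-and-place. The basis is B = [[5,2],[3,1]] with det -1.
Per unit increase in packaging, x* moves by d = (-1, 3).
The basis stays optimal until controllers reaches 0; allowable increase = 6 units.

6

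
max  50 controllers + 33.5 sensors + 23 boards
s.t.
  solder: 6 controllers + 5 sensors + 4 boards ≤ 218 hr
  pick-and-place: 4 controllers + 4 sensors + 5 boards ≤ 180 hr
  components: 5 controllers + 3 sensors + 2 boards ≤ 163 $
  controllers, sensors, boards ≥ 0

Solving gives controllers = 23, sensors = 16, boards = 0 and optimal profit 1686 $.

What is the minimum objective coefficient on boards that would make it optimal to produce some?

Binding: solder and components. Non-binding: pick-and-place (24 unused).
By complementary slackness, y = 0 for the non-binding constraint.
Dual feasibility on the basic columns requires 6·y_solder + 5·y_components = 50, 5·y_solder + 3·y_components = 33.5.
This yields shadow prices y_solder = 2.5, y_components = 7.
boards enters the basis when its profit ≥ yᵀa₃ = 2.5·4 + 7·2 = 24.

24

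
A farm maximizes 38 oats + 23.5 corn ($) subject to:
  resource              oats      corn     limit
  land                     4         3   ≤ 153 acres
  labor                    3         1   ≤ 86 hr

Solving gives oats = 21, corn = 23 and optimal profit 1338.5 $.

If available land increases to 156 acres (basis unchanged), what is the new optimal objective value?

1358

Both land and labor are binding at x*.
The binding rows give the dual system: 4·y_land + 3·y_labor = 38 and 3·y_land + 1·y_labor = 23.5.
This yields shadow prices y_land = 6.5, y_labor = 4.
Δz = y_land·Δb = 6.5 × (3) = 19.5, so new z* = 1338.5 + 19.5 = 1358.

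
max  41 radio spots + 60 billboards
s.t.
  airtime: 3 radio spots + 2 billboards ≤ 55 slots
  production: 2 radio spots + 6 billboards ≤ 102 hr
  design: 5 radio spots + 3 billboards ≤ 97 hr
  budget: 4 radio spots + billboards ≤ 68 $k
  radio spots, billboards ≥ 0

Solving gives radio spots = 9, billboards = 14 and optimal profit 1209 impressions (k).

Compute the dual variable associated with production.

7

At the optimum: airtime uses 55 of 55 (binding); production uses 102 of 102 (binding); design uses 87 of 97 (slack = 10); budget uses 50 of 68 (slack = 18).
Slack constraints have shadow price 0 (complementary slackness).
Dual feasibility on the basic columns requires 3·y_airtime + 2·y_production = 41, 2·y_airtime + 6·y_production = 60.
Solving: y_airtime = 9, y_production = 7.
Shadow price of production = 7.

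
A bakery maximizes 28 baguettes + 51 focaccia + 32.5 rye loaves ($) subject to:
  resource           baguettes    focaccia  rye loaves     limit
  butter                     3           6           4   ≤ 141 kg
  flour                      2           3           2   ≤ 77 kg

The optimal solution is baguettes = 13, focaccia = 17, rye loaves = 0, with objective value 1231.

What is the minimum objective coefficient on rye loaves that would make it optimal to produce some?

At the optimum: butter uses 141 of 141 (binding); flour uses 77 of 77 (binding).
Dual feasibility on the basic columns requires 3·y_butter + 2·y_flour = 28, 6·y_butter + 3·y_flour = 51.
→ y_butter = 6 and y_flour = 5.
rye loaves enters the basis when its profit ≥ yᵀa₃ = 6·4 + 5·2 = 34.

34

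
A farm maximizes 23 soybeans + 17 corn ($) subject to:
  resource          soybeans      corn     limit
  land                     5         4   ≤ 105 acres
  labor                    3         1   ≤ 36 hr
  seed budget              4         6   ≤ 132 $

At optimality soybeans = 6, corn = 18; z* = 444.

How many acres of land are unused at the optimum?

3

land used = 5·6 + 4·18 = 102; slack = 105 − 102 = 3.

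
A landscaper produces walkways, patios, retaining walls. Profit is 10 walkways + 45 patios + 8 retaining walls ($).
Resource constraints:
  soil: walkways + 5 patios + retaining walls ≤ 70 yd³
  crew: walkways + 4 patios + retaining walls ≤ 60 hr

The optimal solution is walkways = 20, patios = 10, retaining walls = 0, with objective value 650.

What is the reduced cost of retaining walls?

-2

Both soil and crew are binding at x*.
The binding rows give the dual system: 1·y_soil + 1·y_crew = 10 and 5·y_soil + 4·y_crew = 45.
This yields shadow prices y_soil = 5, y_crew = 5.
Reduced cost of retaining walls: c₃ − yᵀa₃ = 8 − (5·1 + 5·1) = 8 − 10 = -2.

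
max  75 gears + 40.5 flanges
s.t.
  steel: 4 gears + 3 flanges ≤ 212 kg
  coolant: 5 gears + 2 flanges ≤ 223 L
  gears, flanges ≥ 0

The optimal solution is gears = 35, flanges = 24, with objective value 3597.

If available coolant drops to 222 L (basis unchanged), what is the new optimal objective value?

Both steel and coolant are binding at x*.
From A_Bᵀ y = c: 4·y_steel + 5·y_coolant = 75; 3·y_steel + 2·y_coolant = 40.5.
This yields shadow prices y_steel = 7.5, y_coolant = 9.
Δz = y_coolant·Δb = 9 × (-1) = -9, so new z* = 3597 − 9 = 3588.

3588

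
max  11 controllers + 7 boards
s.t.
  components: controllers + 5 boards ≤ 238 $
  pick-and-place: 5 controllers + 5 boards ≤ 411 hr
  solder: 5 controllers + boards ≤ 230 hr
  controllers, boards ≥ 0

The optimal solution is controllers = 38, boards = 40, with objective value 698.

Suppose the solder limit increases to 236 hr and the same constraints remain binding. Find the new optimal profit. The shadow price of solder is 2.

Δb = 6, so new z* = 698 + (2)·(6) = 698 + 12 = 710.

710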